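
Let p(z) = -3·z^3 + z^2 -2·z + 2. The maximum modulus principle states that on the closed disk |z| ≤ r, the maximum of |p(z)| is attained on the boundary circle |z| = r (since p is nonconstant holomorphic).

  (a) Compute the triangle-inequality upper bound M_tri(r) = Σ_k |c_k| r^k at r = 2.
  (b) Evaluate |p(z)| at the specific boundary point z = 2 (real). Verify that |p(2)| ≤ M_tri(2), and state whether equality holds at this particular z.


Coefficients: c_0 = 2, c_1 = -2, c_2 = 1, c_3 = -3. Radius r = 2.
Part (a). Triangle bound: M_tri(r) = Σ_k |c_k| r^k
  = |2|·2^0 + |-2|·2^1 + |1|·2^2 + |-3|·2^3
  = 2 + 4 + 4 + 24 = 34.
This bounds M(r) := max_{|z|=r} |p(z)| from above; equality holds iff all terms c_k z^k can be made to align in phase at a single z on |z|=r.
Part (b). At z = 2 (real, on the circle |z| = r):
  p(2) = (2)·2^0 + (-2)·2^1 + (1)·2^2 + (-3)·2^3 = -22.
  |p(2)| = 22.
Check: |p(2)| = 22 ≤ 34 = M_tri(2). ✓ Equality does not hold at z = 2 (the coefficients have mixed signs, so the terms do not all align in phase there).

M_tri(2) = 34; |p(2)| = 22; equality at z=2: no.


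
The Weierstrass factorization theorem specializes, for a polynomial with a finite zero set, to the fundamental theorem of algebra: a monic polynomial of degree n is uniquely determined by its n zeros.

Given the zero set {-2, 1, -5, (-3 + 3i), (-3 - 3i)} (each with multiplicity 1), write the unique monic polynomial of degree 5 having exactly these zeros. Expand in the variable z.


The polynomial is p(z) = ∏_{α ∈ S} (z − α), where S = {-2, 1, -5, (-3 + 3i), (-3 - 3i)}.
Expanding the product yields: p(z) = z^5 + 12·z^4 + 57·z^3 + 116·z^2 -6·z -180.
Note conjugate pairs combine to real quadratics: (z − (-3+3i))(z − (-3−3i)) = z² + 6z + 18.
The resulting polynomial has degree 5 and real coefficients as required.

p(z) = z^5 + 12·z^4 + 57·z^3 + 116·z^2 -6·z -180.


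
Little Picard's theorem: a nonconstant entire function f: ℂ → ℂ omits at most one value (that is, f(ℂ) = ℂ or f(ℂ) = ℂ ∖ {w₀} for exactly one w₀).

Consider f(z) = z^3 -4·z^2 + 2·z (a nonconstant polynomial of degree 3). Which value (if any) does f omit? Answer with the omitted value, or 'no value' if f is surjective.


Little Picard bounds the complement of f(ℂ) to at most one point.
For every w ∈ ℂ, the equation p(z) − w = 0 is a nonconstant polynomial in z and hence has at least one root by the fundamental theorem of algebra. So p is surjective onto ℂ, omitting no value.

Omitted value: no value.


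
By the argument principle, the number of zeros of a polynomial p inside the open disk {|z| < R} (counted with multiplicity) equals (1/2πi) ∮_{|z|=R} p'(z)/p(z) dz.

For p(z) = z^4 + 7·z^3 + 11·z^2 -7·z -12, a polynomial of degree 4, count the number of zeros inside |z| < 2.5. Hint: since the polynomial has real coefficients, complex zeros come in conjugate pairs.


The zeros of p are: -1, 1, -4, -3.
Their magnitudes are: 1, 1, 4, 3.
Zeros with |z| < R = 2.5: -1, 1.
Count = 2.
By the argument principle, (1/2πi) ∮_{|z|=R} p'(z)/p(z) dz equals exactly this count.

Number of zeros inside |z| < 2.5: 2.


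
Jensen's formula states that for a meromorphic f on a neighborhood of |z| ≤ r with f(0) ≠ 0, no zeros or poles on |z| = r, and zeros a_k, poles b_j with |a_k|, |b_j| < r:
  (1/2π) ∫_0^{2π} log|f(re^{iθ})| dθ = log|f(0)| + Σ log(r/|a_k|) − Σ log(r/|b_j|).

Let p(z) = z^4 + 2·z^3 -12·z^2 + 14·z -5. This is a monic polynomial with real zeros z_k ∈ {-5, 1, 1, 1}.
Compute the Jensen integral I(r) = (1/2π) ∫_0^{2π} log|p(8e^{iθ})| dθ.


Zeros: -5, 1, 1, 1; r = 8.
Inside |z| < r: -5, 1, 1, 1. Outside (|z| ≥ r): ∅.
p(0) = -5, so log|p(0)| = log(5) = 1.6094.
Apply Jensen: I(r) = log|p(0)| + Σ_k log(r/|z_k|), summed over zeros inside |z| < r.
  log(r/|z_k|) for z_k = -5: log(8/5) = 0.4700
  log(r/|z_k|) for z_k = 1: log(8/1) = 2.0794
  log(r/|z_k|) for z_k = 1: log(8/1) = 2.0794
  log(r/|z_k|) for z_k = 1: log(8/1) = 2.0794
Sum over inside zeros: 6.7083.
I(r) = log|p(0)| + (inside sum) = 1.6094 + 6.7083 = 8.3178.
Closed form (all zeros inside, monic): I(r) = n·log(r) = 4·log(8) = 8.3178. ✓

I(r) ≈ 8.3178.


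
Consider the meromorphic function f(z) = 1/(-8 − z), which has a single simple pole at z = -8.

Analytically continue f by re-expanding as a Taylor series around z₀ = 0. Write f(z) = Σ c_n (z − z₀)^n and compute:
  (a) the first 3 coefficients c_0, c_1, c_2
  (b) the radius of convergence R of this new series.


Let w = z − z₀, so z = z₀ + w.
Then -8 − z = -8 − (z₀ + w) = (-8 − z₀) − w = -8 − w.
f(z) = 1/(-8 − w) = (1/(-8)) · 1/(1 − w/(-8)) = Σ_{n≥0} w^n / (-8)^(n+1).
So c_n = 1/(-8)^(n+1):
  c_0 = 1/(-8)^1 = -1/8.
  c_1 = 1/(-8)^2 = 1/64.
  c_2 = 1/(-8)^3 = -1/512.
The series is valid for |w/d| < 1, i.e. |z − z₀| < |d|.
Radius of convergence: R = |-8 − z₀| = |-8| = 8 (distance from z₀ to the singularity z = -8).

c_0 = -1/8, c_1 = 1/64, c_2 = -1/512; R = 8.


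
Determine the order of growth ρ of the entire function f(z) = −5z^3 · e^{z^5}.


M(r) = max_{|z|=r} |-5|·|z|^3·|e^{z^5}| = 5·r^3 · e^{1r^5} (the factors attain their maxima compatibly on |z|=r). Then log M(r) = log 5 + 3·log r + 1r^5, dominated by the last term, so log log M(r) ~ 5·log r. The polynomial factor -5z^3 contributes only a log r term and does not affect the order. ρ = 5.
Therefore ρ = 5.

Order ρ = 5.


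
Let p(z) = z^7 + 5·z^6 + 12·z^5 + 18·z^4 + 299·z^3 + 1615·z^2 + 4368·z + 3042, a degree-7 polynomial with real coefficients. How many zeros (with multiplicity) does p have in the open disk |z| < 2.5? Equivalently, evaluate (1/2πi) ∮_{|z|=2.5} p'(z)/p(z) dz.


The zeros of p are: (3 + 3i), (3 - 3i), (-2 + 3i), (-2 - 3i), (-3 + 2i), (-3 - 2i), -1.
Their magnitudes are: 4.243, 4.243, 3.606, 3.606, 3.606, 3.606, 1.
Zeros with |z| < R = 2.5: -1.
Count = 1.
By the argument principle, (1/2πi) ∮_{|z|=R} p'(z)/p(z) dz equals exactly this count.

Number of zeros inside |z| < 2.5: 1.


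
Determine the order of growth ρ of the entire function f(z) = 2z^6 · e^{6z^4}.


M(r) = max_{|z|=r} |2|·|z|^6·|e^{6z^4}| = 2·r^6 · e^{6r^4} (the factors attain their maxima compatibly on |z|=r). Then log M(r) = log 2 + 6·log r + 6r^4, dominated by the last term, so log log M(r) ~ 4·log r. The polynomial factor 2z^6 contributes only a log r term and does not affect the order. ρ = 4.
Therefore ρ = 4.

Order ρ = 4.


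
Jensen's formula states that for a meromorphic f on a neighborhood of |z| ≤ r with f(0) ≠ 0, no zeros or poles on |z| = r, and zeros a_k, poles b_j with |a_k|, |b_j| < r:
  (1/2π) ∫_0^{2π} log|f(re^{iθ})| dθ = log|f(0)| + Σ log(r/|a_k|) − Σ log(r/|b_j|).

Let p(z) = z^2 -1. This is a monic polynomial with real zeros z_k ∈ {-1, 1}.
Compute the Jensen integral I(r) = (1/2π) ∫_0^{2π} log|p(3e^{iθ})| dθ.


Zeros: -1, 1; r = 3.
Inside |z| < r: -1, 1. Outside (|z| ≥ r): ∅.
p(0) = -1, so log|p(0)| = log(1) = 0.0000.
Apply Jensen: I(r) = log|p(0)| + Σ_k log(r/|z_k|), summed over zeros inside |z| < r.
  log(r/|z_k|) for z_k = -1: log(3/1) = 1.0986
  log(r/|z_k|) for z_k = 1: log(3/1) = 1.0986
Sum over inside zeros: 2.1972.
I(r) = log|p(0)| + (inside sum) = 0.0000 + 2.1972 = 2.1972.
Closed form (all zeros inside, monic): I(r) = n·log(r) = 2·log(3) = 2.1972. ✓

I(r) ≈ 2.1972.


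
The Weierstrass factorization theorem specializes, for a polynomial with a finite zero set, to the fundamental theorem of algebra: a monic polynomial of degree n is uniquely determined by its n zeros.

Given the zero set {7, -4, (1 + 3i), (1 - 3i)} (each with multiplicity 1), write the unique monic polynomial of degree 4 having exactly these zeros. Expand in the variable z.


The polynomial is p(z) = ∏_{α ∈ S} (z − α), where S = {7, -4, (1 + 3i), (1 - 3i)}.
Expanding the product yields: p(z) = z^4 -5·z^3 -12·z^2 + 26·z -280.
Note conjugate pairs combine to real quadratics: (z − (1+3i))(z − (1−3i)) = z² − 2z + 10.
The resulting polynomial has degree 4 and real coefficients as required.

p(z) = z^4 -5·z^3 -12·z^2 + 26·z -280.


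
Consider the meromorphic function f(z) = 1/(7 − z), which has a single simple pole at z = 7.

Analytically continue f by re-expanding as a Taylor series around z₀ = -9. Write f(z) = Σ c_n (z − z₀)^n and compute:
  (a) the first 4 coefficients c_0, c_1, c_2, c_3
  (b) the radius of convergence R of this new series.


Let w = z − z₀, so z = z₀ + w.
Then 7 − z = 7 − (z₀ + w) = (7 − z₀) − w = 16 − w.
f(z) = 1/(16 − w) = (1/(16)) · 1/(1 − w/(16)) = Σ_{n≥0} w^n / (16)^(n+1).
So c_n = 1/(16)^(n+1):
  c_0 = 1/(16)^1 = 1/16.
  c_1 = 1/(16)^2 = 1/256.
  c_2 = 1/(16)^3 = 1/4096.
  c_3 = 1/(16)^4 = 1/65536.
The series is valid for |w/d| < 1, i.e. |z − z₀| < |d|.
Radius of convergence: R = |7 − z₀| = |16| = 16 (distance from z₀ to the singularity z = 7).

c_0 = 1/16, c_1 = 1/256, c_2 = 1/4096, c_3 = 1/65536; R = 16.


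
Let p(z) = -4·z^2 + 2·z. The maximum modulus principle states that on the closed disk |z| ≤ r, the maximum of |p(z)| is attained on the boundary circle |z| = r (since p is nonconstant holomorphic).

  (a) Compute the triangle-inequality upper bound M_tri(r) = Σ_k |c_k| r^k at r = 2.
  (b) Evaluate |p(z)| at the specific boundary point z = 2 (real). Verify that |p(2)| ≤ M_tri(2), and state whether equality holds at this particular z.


Coefficients: c_0 = 0, c_1 = 2, c_2 = -4. Radius r = 2.
Part (a). Triangle bound: M_tri(r) = Σ_k |c_k| r^k
  = |0|·2^0 + |2|·2^1 + |-4|·2^2
  = 0 + 4 + 16 = 20.
This bounds M(r) := max_{|z|=r} |p(z)| from above; equality holds iff all terms c_k z^k can be made to align in phase at a single z on |z|=r.
Part (b). At z = 2 (real, on the circle |z| = r):
  p(2) = (0)·2^0 + (2)·2^1 + (-4)·2^2 = -12.
  |p(2)| = 12.
Check: |p(2)| = 12 ≤ 20 = M_tri(2). ✓ Equality does not hold at z = 2 (the coefficients have mixed signs, so the terms do not all align in phase there).

M_tri(2) = 20; |p(2)| = 12; equality at z=2: no.


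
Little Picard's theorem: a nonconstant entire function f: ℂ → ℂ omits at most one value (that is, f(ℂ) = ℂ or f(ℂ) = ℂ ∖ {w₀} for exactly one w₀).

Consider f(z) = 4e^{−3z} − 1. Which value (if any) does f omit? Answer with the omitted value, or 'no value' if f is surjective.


Little Picard bounds the complement of f(ℂ) to at most one point.
e^{−3z} is never zero on ℂ, so 4·e^{−3z} takes every value in ℂ ∖ {0}. Adding -1 shifts the range to ℂ ∖ {-1}. Thus f omits exactly the value -1.

Omitted value: -1.


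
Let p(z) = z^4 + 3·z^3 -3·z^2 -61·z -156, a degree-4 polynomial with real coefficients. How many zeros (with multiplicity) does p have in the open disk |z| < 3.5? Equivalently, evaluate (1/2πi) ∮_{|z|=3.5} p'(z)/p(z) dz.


The zeros of p are: -3, (-2 + 3i), (-2 - 3i), 4.
Their magnitudes are: 3, 3.606, 3.606, 4.
Zeros with |z| < R = 3.5: -3.
Count = 1.
By the argument principle, (1/2πi) ∮_{|z|=R} p'(z)/p(z) dz equals exactly this count.

Number of zeros inside |z| < 3.5: 1.


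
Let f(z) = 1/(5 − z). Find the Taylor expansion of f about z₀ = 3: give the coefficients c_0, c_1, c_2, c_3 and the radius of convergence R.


Let w = z − z₀, so z = z₀ + w.
Then 5 − z = 5 − (z₀ + w) = (5 − z₀) − w = 2 − w.
f(z) = 1/(2 − w) = (1/(2)) · 1/(1 − w/(2)) = Σ_{n≥0} w^n / (2)^(n+1).
So c_n = 1/(2)^(n+1):
  c_0 = 1/(2)^1 = 1/2.
  c_1 = 1/(2)^2 = 1/4.
  c_2 = 1/(2)^3 = 1/8.
  c_3 = 1/(2)^4 = 1/16.
The series is valid for |w/d| < 1, i.e. |z − z₀| < |d|.
Radius of convergence: R = |5 − z₀| = |2| = 2 (distance from z₀ to the singularity z = 5).

c_0 = 1/2, c_1 = 1/4, c_2 = 1/8, c_3 = 1/16; R = 2.


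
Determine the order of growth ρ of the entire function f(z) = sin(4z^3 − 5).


Write sin(w) = (e^{iw} ± e^{−iw})/(2 or 2i), so |sin(w)| ≤ e^{|w|}. With w = 4z^3 − 5, |w| ≤ 4r^3 + 5 on |z|=r, giving M(r) ≤ e^{4r^3 + 5} and ρ ≤ 3. For the lower bound, choose z on |z|=r with 4z^3 purely imaginary of modulus 4r^3; then |sin(4z^3 − 5)| grows like e^{4r^3}/2, so ρ ≥ 3. Hence ρ = 3.
Therefore ρ = 3.

Order ρ = 3.


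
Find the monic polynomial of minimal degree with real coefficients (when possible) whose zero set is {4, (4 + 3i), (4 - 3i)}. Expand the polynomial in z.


The polynomial is p(z) = ∏_{α ∈ S} (z − α), where S = {4, (4 + 3i), (4 - 3i)}.
Expanding the product yields: p(z) = z^3 -12·z^2 + 57·z -100.
Note conjugate pairs combine to real quadratics: (z − (4+3i))(z − (4−3i)) = z² − 8z + 25.
The resulting polynomial has degree 3 and real coefficients as required.

p(z) = z^3 -12·z^2 + 57·z -100.


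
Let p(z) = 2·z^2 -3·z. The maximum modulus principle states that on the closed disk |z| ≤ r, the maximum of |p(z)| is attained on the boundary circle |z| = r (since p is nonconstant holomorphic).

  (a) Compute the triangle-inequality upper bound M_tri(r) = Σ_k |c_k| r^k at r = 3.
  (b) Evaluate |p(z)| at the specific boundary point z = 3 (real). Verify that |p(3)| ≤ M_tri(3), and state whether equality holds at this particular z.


Coefficients: c_0 = 0, c_1 = -3, c_2 = 2. Radius r = 3.
Part (a). Triangle bound: M_tri(r) = Σ_k |c_k| r^k
  = |0|·3^0 + |-3|·3^1 + |2|·3^2
  = 0 + 9 + 18 = 27.
This bounds M(r) := max_{|z|=r} |p(z)| from above; equality holds iff all terms c_k z^k can be made to align in phase at a single z on |z|=r.
Part (b). At z = 3 (real, on the circle |z| = r):
  p(3) = (0)·3^0 + (-3)·3^1 + (2)·3^2 = 9.
  |p(3)| = 9.
Check: |p(3)| = 9 ≤ 27 = M_tri(3). ✓ Equality does not hold at z = 3 (the coefficients have mixed signs, so the terms do not all align in phase there).

M_tri(3) = 27; |p(3)| = 9; equality at z=3: no.


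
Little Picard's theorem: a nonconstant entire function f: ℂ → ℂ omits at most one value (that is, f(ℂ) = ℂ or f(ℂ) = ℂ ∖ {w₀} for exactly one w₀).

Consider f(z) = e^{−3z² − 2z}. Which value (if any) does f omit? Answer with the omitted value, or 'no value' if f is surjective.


Little Picard bounds the complement of f(ℂ) to at most one point.
The exponent g(z) = −3z² − 2z is a nonconstant polynomial, hence surjective onto ℂ. So e^{g(z)} takes every value in {e^w : w ∈ ℂ} = ℂ ∖ {0}. Adding 0 shifts the range to ℂ ∖ {0}. f omits exactly 0.

Omitted value: 0.


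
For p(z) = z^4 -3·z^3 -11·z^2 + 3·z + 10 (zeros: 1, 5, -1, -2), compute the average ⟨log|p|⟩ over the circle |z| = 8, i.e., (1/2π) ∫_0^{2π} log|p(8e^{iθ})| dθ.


Zeros: -2, -1, 1, 5; r = 8.
Inside |z| < r: -2, -1, 1, 5. Outside (|z| ≥ r): ∅.
p(0) = 10, so log|p(0)| = log(10) = 2.3026.
Apply Jensen: I(r) = log|p(0)| + Σ_k log(r/|z_k|), summed over zeros inside |z| < r.
  log(r/|z_k|) for z_k = 1: log(8/1) = 2.0794
  log(r/|z_k|) for z_k = 5: log(8/5) = 0.4700
  log(r/|z_k|) for z_k = -1: log(8/1) = 2.0794
  log(r/|z_k|) for z_k = -2: log(8/2) = 1.3863
Sum over inside zeros: 6.0152.
I(r) = log|p(0)| + (inside sum) = 2.3026 + 6.0152 = 8.3178.
Closed form (all zeros inside, monic): I(r) = n·log(r) = 4·log(8) = 8.3178. ✓

I(r) ≈ 8.3178.


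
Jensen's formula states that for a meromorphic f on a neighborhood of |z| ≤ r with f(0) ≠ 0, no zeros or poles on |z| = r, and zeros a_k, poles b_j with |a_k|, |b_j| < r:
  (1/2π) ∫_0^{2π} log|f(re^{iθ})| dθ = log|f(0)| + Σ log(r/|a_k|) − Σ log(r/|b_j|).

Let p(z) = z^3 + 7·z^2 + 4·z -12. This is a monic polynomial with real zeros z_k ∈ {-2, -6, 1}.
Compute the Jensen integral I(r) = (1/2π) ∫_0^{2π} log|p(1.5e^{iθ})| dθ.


Zeros: -6, -2, 1; r = 1.5.
Inside |z| < r: 1. Outside (|z| ≥ r): -6, -2.
p(0) = -12, so log|p(0)| = log(12) = 2.4849.
Apply Jensen: I(r) = log|p(0)| + Σ_k log(r/|z_k|), summed over zeros inside |z| < r.
  log(r/|z_k|) for z_k = 1: log(1.5/1) = 0.4055
  Outside zeros (-6, -2) contribute nothing to the Jensen sum.
Sum over inside zeros: 0.4055.
I(r) = log|p(0)| + (inside sum) = 2.4849 + 0.4055 = 2.8904.
Note: since some zeros are outside |z| ≤ r, the simplified n·log(r) form does NOT apply — only the inside zeros contribute.

I(r) ≈ 2.8904.


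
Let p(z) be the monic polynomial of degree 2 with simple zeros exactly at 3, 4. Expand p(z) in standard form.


The polynomial is p(z) = ∏_{α ∈ S} (z − α), where S = {3, 4}.
Expanding the product yields: p(z) = z^2 -7·z + 12.
The resulting polynomial has degree 2 and real coefficients as required.

p(z) = z^2 -7·z + 12.


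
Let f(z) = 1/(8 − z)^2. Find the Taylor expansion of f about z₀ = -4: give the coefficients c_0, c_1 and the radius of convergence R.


Let w = z − z₀, so z = z₀ + w.
Then 8 − z = 8 − (z₀ + w) = (8 − z₀) − w = 12 − w.
f(z) = 1/(12 − w)^2 = (1/(12)^2) · (1 − w/(12))^{−2}.
By the binomial series (1−u)^{−2} = Σ_{n≥0} C(n+1, 1) u^n for |u|<1, with u = w/(12):
  c_n = C(n+1, 1) / (12)^(n+2).
  c_0 = 1/(12)^2 = 1/144.
  c_1 = 2/(12)^3 = 1/864.
The series is valid for |w/d| < 1, i.e. |z − z₀| < |d|.
Radius of convergence: R = |8 − z₀| = |12| = 12 (distance from z₀ to the singularity z = 8).

c_0 = 1/144, c_1 = 1/864; R = 12.


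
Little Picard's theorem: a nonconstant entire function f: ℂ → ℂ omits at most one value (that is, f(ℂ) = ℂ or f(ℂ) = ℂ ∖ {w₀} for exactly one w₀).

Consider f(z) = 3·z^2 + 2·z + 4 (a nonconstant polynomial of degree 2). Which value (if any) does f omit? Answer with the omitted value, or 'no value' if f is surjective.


Little Picard bounds the complement of f(ℂ) to at most one point.
For every w ∈ ℂ, the equation p(z) − w = 0 is a nonconstant polynomial in z and hence has at least one root by the fundamental theorem of algebra. So p is surjective onto ℂ, omitting no value.

Omitted value: no value.


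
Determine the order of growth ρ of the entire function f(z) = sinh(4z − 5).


sinh(w) is a linear combination of e^{iw} and e^{−iw} (or e^w, e^{−w} in the hyperbolic case), so |sinh(w)| ≤ e^{|w|}. With w = 4z − 5, |w| ≤ 4|z| + 5 = 4r + 5 on |z| = r, giving M(r) ≤ e^{4r + 5}, so ρ ≤ 1. On a suitable ray (z = it for sin/cos; z = t for sinh/cosh, t real → ∞), |sinh(4z − 5)| grows like e^{4|t|}/2, so ρ ≥ 1. Hence ρ = 1.
Therefore ρ = 1.

Order ρ = 1.


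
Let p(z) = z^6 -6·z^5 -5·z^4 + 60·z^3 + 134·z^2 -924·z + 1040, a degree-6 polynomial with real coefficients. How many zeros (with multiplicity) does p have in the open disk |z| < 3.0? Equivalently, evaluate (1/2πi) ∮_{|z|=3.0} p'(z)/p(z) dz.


The zeros of p are: (-3 + 2i), (-3 - 2i), 2, 4, (3 + 1i), (3 - 1i).
Their magnitudes are: 3.606, 3.606, 2, 4, 3.162, 3.162.
Zeros with |z| < R = 3.0: 2.
Count = 1.
By the argument principle, (1/2πi) ∮_{|z|=R} p'(z)/p(z) dz equals exactly this count.

Number of zeros inside |z| < 3.0: 1.


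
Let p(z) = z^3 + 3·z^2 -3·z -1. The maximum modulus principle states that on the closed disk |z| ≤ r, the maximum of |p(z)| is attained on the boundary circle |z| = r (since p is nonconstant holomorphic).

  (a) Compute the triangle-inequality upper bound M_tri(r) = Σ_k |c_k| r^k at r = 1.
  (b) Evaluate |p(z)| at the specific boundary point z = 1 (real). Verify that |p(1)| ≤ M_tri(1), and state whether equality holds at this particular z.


Coefficients: c_0 = -1, c_1 = -3, c_2 = 3, c_3 = 1. Radius r = 1.
Part (a). Triangle bound: M_tri(r) = Σ_k |c_k| r^k
  = |-1|·1^0 + |-3|·1^1 + |3|·1^2 + |1|·1^3
  = 1 + 3 + 3 + 1 = 8.
This bounds M(r) := max_{|z|=r} |p(z)| from above; equality holds iff all terms c_k z^k can be made to align in phase at a single z on |z|=r.
Part (b). At z = 1 (real, on the circle |z| = r):
  p(1) = (-1)·1^0 + (-3)·1^1 + (3)·1^2 + (1)·1^3 = 0.
  |p(1)| = 0.
Check: |p(1)| = 0 ≤ 8 = M_tri(1). ✓ Equality does not hold at z = 1 (the coefficients have mixed signs, so the terms do not all align in phase there).

M_tri(1) = 8; |p(1)| = 0; equality at z=1: no.


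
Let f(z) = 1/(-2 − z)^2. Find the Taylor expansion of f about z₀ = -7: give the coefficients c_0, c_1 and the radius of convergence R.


Let w = z − z₀, so z = z₀ + w.
Then -2 − z = -2 − (z₀ + w) = (-2 − z₀) − w = 5 − w.
f(z) = 1/(5 − w)^2 = (1/(5)^2) · (1 − w/(5))^{−2}.
By the binomial series (1−u)^{−2} = Σ_{n≥0} C(n+1, 1) u^n for |u|<1, with u = w/(5):
  c_n = C(n+1, 1) / (5)^(n+2).
  c_0 = 1/(5)^2 = 1/25.
  c_1 = 2/(5)^3 = 2/125.
The series is valid for |w/d| < 1, i.e. |z − z₀| < |d|.
Radius of convergence: R = |-2 − z₀| = |5| = 5 (distance from z₀ to the singularity z = -2).

c_0 = 1/25, c_1 = 2/125; R = 5.


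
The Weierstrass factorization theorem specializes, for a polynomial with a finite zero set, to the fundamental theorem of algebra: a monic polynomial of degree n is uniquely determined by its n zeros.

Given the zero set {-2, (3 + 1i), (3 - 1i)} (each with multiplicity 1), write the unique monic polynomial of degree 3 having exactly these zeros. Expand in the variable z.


The polynomial is p(z) = ∏_{α ∈ S} (z − α), where S = {-2, (3 + 1i), (3 - 1i)}.
Expanding the product yields: p(z) = z^3 -4·z^2 -2·z + 20.
Note conjugate pairs combine to real quadratics: (z − (3+1i))(z − (3−1i)) = z² − 6z + 10.
The resulting polynomial has degree 3 and real coefficients as required.

p(z) = z^3 -4·z^2 -2·z + 20.


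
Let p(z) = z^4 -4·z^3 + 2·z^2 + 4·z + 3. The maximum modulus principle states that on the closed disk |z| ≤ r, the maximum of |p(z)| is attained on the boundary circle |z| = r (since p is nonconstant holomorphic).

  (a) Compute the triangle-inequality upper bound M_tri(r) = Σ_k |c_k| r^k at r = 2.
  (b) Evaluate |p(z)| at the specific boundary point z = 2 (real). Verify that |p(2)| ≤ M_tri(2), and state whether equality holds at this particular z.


Coefficients: c_0 = 3, c_1 = 4, c_2 = 2, c_3 = -4, c_4 = 1. Radius r = 2.
Part (a). Triangle bound: M_tri(r) = Σ_k |c_k| r^k
  = |3|·2^0 + |4|·2^1 + |2|·2^2 + |-4|·2^3 + |1|·2^4
  = 3 + 8 + 8 + 32 + 16 = 67.
This bounds M(r) := max_{|z|=r} |p(z)| from above; equality holds iff all terms c_k z^k can be made to align in phase at a single z on |z|=r.
Part (b). At z = 2 (real, on the circle |z| = r):
  p(2) = (3)·2^0 + (4)·2^1 + (2)·2^2 + (-4)·2^3 + (1)·2^4 = 3.
  |p(2)| = 3.
Check: |p(2)| = 3 ≤ 67 = M_tri(2). ✓ Equality does not hold at z = 2 (the coefficients have mixed signs, so the terms do not all align in phase there).

M_tri(2) = 67; |p(2)| = 3; equality at z=2: no.


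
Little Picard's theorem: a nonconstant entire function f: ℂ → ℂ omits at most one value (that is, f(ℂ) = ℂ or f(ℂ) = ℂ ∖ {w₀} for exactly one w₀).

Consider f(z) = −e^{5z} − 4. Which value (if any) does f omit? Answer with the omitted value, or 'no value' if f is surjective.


Little Picard bounds the complement of f(ℂ) to at most one point.
e^{5z} is never zero on ℂ, so -1·e^{5z} takes every value in ℂ ∖ {0}. Adding -4 shifts the range to ℂ ∖ {-4}. Thus f omits exactly the value -4.

Omitted value: -4.


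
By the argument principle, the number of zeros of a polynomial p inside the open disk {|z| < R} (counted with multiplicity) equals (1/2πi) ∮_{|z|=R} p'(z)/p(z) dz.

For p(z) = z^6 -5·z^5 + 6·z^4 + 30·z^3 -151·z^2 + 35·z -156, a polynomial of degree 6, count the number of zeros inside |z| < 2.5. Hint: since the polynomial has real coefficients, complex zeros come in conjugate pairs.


The zeros of p are: -3, (0 + 1i), (0 - 1i), (2 + 3i), (2 - 3i), 4.
Their magnitudes are: 3, 1, 1, 3.606, 3.606, 4.
Zeros with |z| < R = 2.5: (0 + 1i), (0 - 1i).
Count = 2.
By the argument principle, (1/2πi) ∮_{|z|=R} p'(z)/p(z) dz equals exactly this count.

Number of zeros inside |z| < 2.5: 2.


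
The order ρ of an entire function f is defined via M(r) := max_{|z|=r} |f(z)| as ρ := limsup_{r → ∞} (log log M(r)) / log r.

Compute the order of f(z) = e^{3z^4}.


|e^{3z^4}| = e^{Re(3·z^4) + 0} ≤ e^{3|z|^4 + 0} = e^{3r^4 + 0} on |z| = r, so ρ ≤ 4. Choosing z on |z|=r so that 3·z^4 is real positive (always possible by picking arg z appropriately) gives |f(z)| = e^{3r^4 + 0}, matching the bound. The additive constant 0 does not affect log log M(r) ~ 4·log r. Hence ρ = 4.
Therefore ρ = 4.

Order ρ = 4.


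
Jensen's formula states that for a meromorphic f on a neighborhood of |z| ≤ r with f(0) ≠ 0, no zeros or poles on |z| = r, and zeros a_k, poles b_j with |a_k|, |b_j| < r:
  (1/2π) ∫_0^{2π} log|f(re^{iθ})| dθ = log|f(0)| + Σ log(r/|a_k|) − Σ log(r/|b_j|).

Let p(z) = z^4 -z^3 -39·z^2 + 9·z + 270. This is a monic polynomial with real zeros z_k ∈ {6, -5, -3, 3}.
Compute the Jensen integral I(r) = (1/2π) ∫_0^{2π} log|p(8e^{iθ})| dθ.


Zeros: -5, -3, 3, 6; r = 8.
Inside |z| < r: -5, -3, 3, 6. Outside (|z| ≥ r): ∅.
p(0) = 270, so log|p(0)| = log(270) = 5.5984.
Apply Jensen: I(r) = log|p(0)| + Σ_k log(r/|z_k|), summed over zeros inside |z| < r.
  log(r/|z_k|) for z_k = 6: log(8/6) = 0.2877
  log(r/|z_k|) for z_k = -5: log(8/5) = 0.4700
  log(r/|z_k|) for z_k = -3: log(8/3) = 0.9808
  log(r/|z_k|) for z_k = 3: log(8/3) = 0.9808
Sum over inside zeros: 2.7193.
I(r) = log|p(0)| + (inside sum) = 5.5984 + 2.7193 = 8.3178.
Closed form (all zeros inside, monic): I(r) = n·log(r) = 4·log(8) = 8.3178. ✓

I(r) ≈ 8.3178.


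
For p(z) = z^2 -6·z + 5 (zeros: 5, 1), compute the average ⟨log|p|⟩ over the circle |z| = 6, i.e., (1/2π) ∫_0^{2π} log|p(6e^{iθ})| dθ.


Zeros: 1, 5; r = 6.
Inside |z| < r: 1, 5. Outside (|z| ≥ r): ∅.
p(0) = 5, so log|p(0)| = log(5) = 1.6094.
Apply Jensen: I(r) = log|p(0)| + Σ_k log(r/|z_k|), summed over zeros inside |z| < r.
  log(r/|z_k|) for z_k = 5: log(6/5) = 0.1823
  log(r/|z_k|) for z_k = 1: log(6/1) = 1.7918
Sum over inside zeros: 1.9741.
I(r) = log|p(0)| + (inside sum) = 1.6094 + 1.9741 = 3.5835.
Closed form (all zeros inside, monic): I(r) = n·log(r) = 2·log(6) = 3.5835. ✓

I(r) ≈ 3.5835.


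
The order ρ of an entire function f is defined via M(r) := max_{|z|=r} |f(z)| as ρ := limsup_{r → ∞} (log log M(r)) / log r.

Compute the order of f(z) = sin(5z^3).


Write sin(w) = (e^{iw} ± e^{−iw})/(2 or 2i), so |sin(w)| ≤ e^{|w|}. With w = 5z^3, |w| ≤ 5r^3 + 0 on |z|=r, giving M(r) ≤ e^{5r^3 + 0} and ρ ≤ 3. For the lower bound, choose z on |z|=r with 5z^3 purely imaginary of modulus 5r^3; then |sin(5z^3)| grows like e^{5r^3}/2, so ρ ≥ 3. Hence ρ = 3.
Therefore ρ = 3.

Order ρ = 3.


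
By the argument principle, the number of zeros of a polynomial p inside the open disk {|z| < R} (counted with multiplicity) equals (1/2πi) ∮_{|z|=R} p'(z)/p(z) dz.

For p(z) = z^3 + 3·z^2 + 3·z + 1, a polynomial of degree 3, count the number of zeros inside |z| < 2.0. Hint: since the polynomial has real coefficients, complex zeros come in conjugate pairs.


The zeros of p are: -1, -1, -1.
Their magnitudes are: 1, 1, 1.
Zeros with |z| < R = 2.0: -1, -1, -1.
Count = 3.
By the argument principle, (1/2πi) ∮_{|z|=R} p'(z)/p(z) dz equals exactly this count.

Number of zeros inside |z| < 2.0: 3.


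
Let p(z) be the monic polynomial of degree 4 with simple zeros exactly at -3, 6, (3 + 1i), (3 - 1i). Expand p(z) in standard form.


The polynomial is p(z) = ∏_{α ∈ S} (z − α), where S = {-3, 6, (3 + 1i), (3 - 1i)}.
Expanding the product yields: p(z) = z^4 -9·z^3 + 10·z^2 + 78·z -180.
Note conjugate pairs combine to real quadratics: (z − (3+1i))(z − (3−1i)) = z² − 6z + 10.
The resulting polynomial has degree 4 and real coefficients as required.

p(z) = z^4 -9·z^3 + 10·z^2 + 78·z -180.


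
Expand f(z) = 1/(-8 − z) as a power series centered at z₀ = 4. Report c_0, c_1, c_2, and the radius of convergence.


Let w = z − z₀, so z = z₀ + w.
Then -8 − z = -8 − (z₀ + w) = (-8 − z₀) − w = -12 − w.
f(z) = 1/(-12 − w) = (1/(-12)) · 1/(1 − w/(-12)) = Σ_{n≥0} w^n / (-12)^(n+1).
So c_n = 1/(-12)^(n+1):
  c_0 = 1/(-12)^1 = -1/12.
  c_1 = 1/(-12)^2 = 1/144.
  c_2 = 1/(-12)^3 = -1/1728.
The series is valid for |w/d| < 1, i.e. |z − z₀| < |d|.
Radius of convergence: R = |-8 − z₀| = |-12| = 12 (distance from z₀ to the singularity z = -8).

c_0 = -1/12, c_1 = 1/144, c_2 = -1/1728; R = 12.


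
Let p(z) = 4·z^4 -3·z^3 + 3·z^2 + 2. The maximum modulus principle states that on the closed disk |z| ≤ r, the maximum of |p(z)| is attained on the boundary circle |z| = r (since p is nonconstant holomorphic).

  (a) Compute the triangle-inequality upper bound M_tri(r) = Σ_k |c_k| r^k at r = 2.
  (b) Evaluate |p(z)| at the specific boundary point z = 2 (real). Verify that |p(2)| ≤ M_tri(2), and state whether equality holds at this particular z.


Coefficients: c_0 = 2, c_1 = 0, c_2 = 3, c_3 = -3, c_4 = 4. Radius r = 2.
Part (a). Triangle bound: M_tri(r) = Σ_k |c_k| r^k
  = |2|·2^0 + |0|·2^1 + |3|·2^2 + |-3|·2^3 + |4|·2^4
  = 2 + 0 + 12 + 24 + 64 = 102.
This bounds M(r) := max_{|z|=r} |p(z)| from above; equality holds iff all terms c_k z^k can be made to align in phase at a single z on |z|=r.
Part (b). At z = 2 (real, on the circle |z| = r):
  p(2) = (2)·2^0 + (0)·2^1 + (3)·2^2 + (-3)·2^3 + (4)·2^4 = 54.
  |p(2)| = 54.
Check: |p(2)| = 54 ≤ 102 = M_tri(2). ✓ Equality does not hold at z = 2 (the coefficients have mixed signs, so the terms do not all align in phase there).

M_tri(2) = 102; |p(2)| = 54; equality at z=2: no.


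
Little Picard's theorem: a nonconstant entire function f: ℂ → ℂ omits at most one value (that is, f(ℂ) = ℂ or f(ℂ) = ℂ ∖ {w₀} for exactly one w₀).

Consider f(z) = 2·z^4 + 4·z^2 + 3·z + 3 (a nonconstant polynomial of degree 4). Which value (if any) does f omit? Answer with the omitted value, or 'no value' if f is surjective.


Little Picard bounds the complement of f(ℂ) to at most one point.
For every w ∈ ℂ, the equation p(z) − w = 0 is a nonconstant polynomial in z and hence has at least one root by the fundamental theorem of algebra. So p is surjective onto ℂ, omitting no value.

Omitted value: no value.


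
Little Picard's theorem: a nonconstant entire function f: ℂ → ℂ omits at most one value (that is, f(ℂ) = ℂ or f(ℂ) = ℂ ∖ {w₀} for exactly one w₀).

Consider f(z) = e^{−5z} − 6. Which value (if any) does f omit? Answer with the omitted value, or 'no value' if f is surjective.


Little Picard bounds the complement of f(ℂ) to at most one point.
e^{−5z} is never zero on ℂ, so 1·e^{−5z} takes every value in ℂ ∖ {0}. Adding -6 shifts the range to ℂ ∖ {-6}. Thus f omits exactly the value -6.

Omitted value: -6.


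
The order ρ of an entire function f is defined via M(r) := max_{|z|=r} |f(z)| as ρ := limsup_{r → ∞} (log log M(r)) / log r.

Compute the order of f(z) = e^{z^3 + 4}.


|e^{z^3 + 4}| = e^{Re(1·z^3) + 4} ≤ e^{1|z|^3 + 4} = e^{1r^3 + 4} on |z| = r, so ρ ≤ 3. Choosing z on |z|=r so that 1·z^3 is real positive (always possible by picking arg z appropriately) gives |f(z)| = e^{1r^3 + 4}, matching the bound. The additive constant 4 does not affect log log M(r) ~ 3·log r. Hence ρ = 3.
Therefore ρ = 3.

Order ρ = 3.


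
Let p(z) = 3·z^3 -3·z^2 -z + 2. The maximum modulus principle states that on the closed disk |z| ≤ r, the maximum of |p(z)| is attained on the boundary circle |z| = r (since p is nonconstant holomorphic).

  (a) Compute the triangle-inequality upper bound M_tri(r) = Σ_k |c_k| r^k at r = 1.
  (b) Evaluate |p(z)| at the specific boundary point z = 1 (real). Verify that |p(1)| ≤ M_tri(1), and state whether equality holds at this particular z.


Coefficients: c_0 = 2, c_1 = -1, c_2 = -3, c_3 = 3. Radius r = 1.
Part (a). Triangle bound: M_tri(r) = Σ_k |c_k| r^k
  = |2|·1^0 + |-1|·1^1 + |-3|·1^2 + |3|·1^3
  = 2 + 1 + 3 + 3 = 9.
This bounds M(r) := max_{|z|=r} |p(z)| from above; equality holds iff all terms c_k z^k can be made to align in phase at a single z on |z|=r.
Part (b). At z = 1 (real, on the circle |z| = r):
  p(1) = (2)·1^0 + (-1)·1^1 + (-3)·1^2 + (3)·1^3 = 1.
  |p(1)| = 1.
Check: |p(1)| = 1 ≤ 9 = M_tri(1). ✓ Equality does not hold at z = 1 (the coefficients have mixed signs, so the terms do not all align in phase there).

M_tri(1) = 9; |p(1)| = 1; equality at z=1: no.


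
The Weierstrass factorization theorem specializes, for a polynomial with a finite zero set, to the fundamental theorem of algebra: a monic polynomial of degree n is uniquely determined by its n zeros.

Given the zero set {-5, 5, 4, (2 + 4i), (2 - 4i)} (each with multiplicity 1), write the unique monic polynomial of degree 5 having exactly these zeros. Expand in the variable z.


The polynomial is p(z) = ∏_{α ∈ S} (z − α), where S = {-5, 5, 4, (2 + 4i), (2 - 4i)}.
Expanding the product yields: p(z) = z^5 -8·z^4 + 11·z^3 + 120·z^2 -900·z + 2000.
Note conjugate pairs combine to real quadratics: (z − (2+4i))(z − (2−4i)) = z² − 4z + 20.
The resulting polynomial has degree 5 and real coefficients as required.

p(z) = z^5 -8·z^4 + 11·z^3 + 120·z^2 -900·z + 2000.


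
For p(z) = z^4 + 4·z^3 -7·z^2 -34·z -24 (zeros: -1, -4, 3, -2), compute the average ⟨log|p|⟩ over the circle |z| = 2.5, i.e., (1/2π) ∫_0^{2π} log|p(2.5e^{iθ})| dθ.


Zeros: -4, -2, -1, 3; r = 2.5.
Inside |z| < r: -2, -1. Outside (|z| ≥ r): -4, 3.
p(0) = -24, so log|p(0)| = log(24) = 3.1781.
Apply Jensen: I(r) = log|p(0)| + Σ_k log(r/|z_k|), summed over zeros inside |z| < r.
  log(r/|z_k|) for z_k = -1: log(2.5/1) = 0.9163
  log(r/|z_k|) for z_k = -2: log(2.5/2) = 0.2231
  Outside zeros (-4, 3) contribute nothing to the Jensen sum.
Sum over inside zeros: 1.1394.
I(r) = log|p(0)| + (inside sum) = 3.1781 + 1.1394 = 4.3175.
Note: since some zeros are outside |z| ≤ r, the simplified n·log(r) form does NOT apply — only the inside zeros contribute.

I(r) ≈ 4.3175.


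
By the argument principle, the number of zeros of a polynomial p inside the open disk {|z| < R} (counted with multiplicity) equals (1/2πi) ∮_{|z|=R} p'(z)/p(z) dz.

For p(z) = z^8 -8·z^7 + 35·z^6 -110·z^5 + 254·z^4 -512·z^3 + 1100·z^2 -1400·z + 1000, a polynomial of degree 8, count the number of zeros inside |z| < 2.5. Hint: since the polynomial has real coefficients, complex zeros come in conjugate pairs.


The zeros of p are: (1 + 3i), (1 - 3i), (3 + 1i), (3 - 1i), (1 + 1i), (1 - 1i), (-1 + 2i), (-1 - 2i).
Their magnitudes are: 3.162, 3.162, 3.162, 3.162, 1.414, 1.414, 2.236, 2.236.
Zeros with |z| < R = 2.5: (1 + 1i), (1 - 1i), (-1 + 2i), (-1 - 2i).
Count = 4.
By the argument principle, (1/2πi) ∮_{|z|=R} p'(z)/p(z) dz equals exactly this count.

Number of zeros inside |z| < 2.5: 4.


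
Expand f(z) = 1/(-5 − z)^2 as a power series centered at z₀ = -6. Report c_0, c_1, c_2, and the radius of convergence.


Let w = z − z₀, so z = z₀ + w.
Then -5 − z = -5 − (z₀ + w) = (-5 − z₀) − w = 1 − w.
f(z) = 1/(1 − w)^2 = (1/(1)^2) · (1 − w/(1))^{−2}.
By the binomial series (1−u)^{−2} = Σ_{n≥0} C(n+1, 1) u^n for |u|<1, with u = w/(1):
  c_n = C(n+1, 1) / (1)^(n+2).
  c_0 = 1/(1)^2 = 1.
  c_1 = 2/(1)^3 = 2.
  c_2 = 3/(1)^4 = 3.
The series is valid for |w/d| < 1, i.e. |z − z₀| < |d|.
Radius of convergence: R = |-5 − z₀| = |1| = 1 (distance from z₀ to the singularity z = -5).

c_0 = 1, c_1 = 2, c_2 = 3; R = 1.


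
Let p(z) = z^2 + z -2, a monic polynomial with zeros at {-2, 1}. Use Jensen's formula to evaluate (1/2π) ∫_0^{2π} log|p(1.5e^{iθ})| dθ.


Zeros: -2, 1; r = 1.5.
Inside |z| < r: 1. Outside (|z| ≥ r): -2.
p(0) = -2, so log|p(0)| = log(2) = 0.6931.
Apply Jensen: I(r) = log|p(0)| + Σ_k log(r/|z_k|), summed over zeros inside |z| < r.
  log(r/|z_k|) for z_k = 1: log(1.5/1) = 0.4055
  Outside zeros (-2) contribute nothing to the Jensen sum.
Sum over inside zeros: 0.4055.
I(r) = log|p(0)| + (inside sum) = 0.6931 + 0.4055 = 1.0986.
Note: since some zeros are outside |z| ≤ r, the simplified n·log(r) form does NOT apply — only the inside zeros contribute.

I(r) ≈ 1.0986.


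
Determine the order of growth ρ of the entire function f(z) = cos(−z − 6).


cos(w) is a linear combination of e^{iw} and e^{−iw} (or e^w, e^{−w} in the hyperbolic case), so |cos(w)| ≤ e^{|w|}. With w = −z − 6, |w| ≤ 1|z| + 6 = 1r + 6 on |z| = r, giving M(r) ≤ e^{1r + 6}, so ρ ≤ 1. On a suitable ray (z = it for sin/cos; z = t for sinh/cosh, t real → ∞), |cos(−z − 6)| grows like e^{1|t|}/2, so ρ ≥ 1. Hence ρ = 1.
Therefore ρ = 1.

Order ρ = 1.


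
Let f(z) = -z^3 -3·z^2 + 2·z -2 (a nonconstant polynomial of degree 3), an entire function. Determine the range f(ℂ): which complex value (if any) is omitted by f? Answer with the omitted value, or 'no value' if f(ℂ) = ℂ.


Little Picard bounds the complement of f(ℂ) to at most one point.
For every w ∈ ℂ, the equation p(z) − w = 0 is a nonconstant polynomial in z and hence has at least one root by the fundamental theorem of algebra. So p is surjective onto ℂ, omitting no value.

Omitted value: no value.


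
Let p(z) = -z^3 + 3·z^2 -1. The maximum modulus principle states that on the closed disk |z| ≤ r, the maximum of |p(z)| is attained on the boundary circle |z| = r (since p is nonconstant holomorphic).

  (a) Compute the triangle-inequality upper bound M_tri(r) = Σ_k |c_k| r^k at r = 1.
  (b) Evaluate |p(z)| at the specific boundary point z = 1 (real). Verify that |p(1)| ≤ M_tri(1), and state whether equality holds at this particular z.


Coefficients: c_0 = -1, c_1 = 0, c_2 = 3, c_3 = -1. Radius r = 1.
Part (a). Triangle bound: M_tri(r) = Σ_k |c_k| r^k
  = |-1|·1^0 + |0|·1^1 + |3|·1^2 + |-1|·1^3
  = 1 + 0 + 3 + 1 = 5.
This bounds M(r) := max_{|z|=r} |p(z)| from above; equality holds iff all terms c_k z^k can be made to align in phase at a single z on |z|=r.
Part (b). At z = 1 (real, on the circle |z| = r):
  p(1) = (-1)·1^0 + (0)·1^1 + (3)·1^2 + (-1)·1^3 = 1.
  |p(1)| = 1.
Check: |p(1)| = 1 ≤ 5 = M_tri(1). ✓ Equality does not hold at z = 1 (the coefficients have mixed signs, so the terms do not all align in phase there).

M_tri(1) = 5; |p(1)| = 1; equality at z=1: no.


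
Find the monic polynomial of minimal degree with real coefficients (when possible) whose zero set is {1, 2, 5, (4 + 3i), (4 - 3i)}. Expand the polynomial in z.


The polynomial is p(z) = ∏_{α ∈ S} (z − α), where S = {1, 2, 5, (4 + 3i), (4 - 3i)}.
Expanding the product yields: p(z) = z^5 -16·z^4 + 106·z^3 -346·z^2 + 505·z -250.
Note conjugate pairs combine to real quadratics: (z − (4+3i))(z − (4−3i)) = z² − 8z + 25.
The resulting polynomial has degree 5 and real coefficients as required.

p(z) = z^5 -16·z^4 + 106·z^3 -346·z^2 + 505·z -250.


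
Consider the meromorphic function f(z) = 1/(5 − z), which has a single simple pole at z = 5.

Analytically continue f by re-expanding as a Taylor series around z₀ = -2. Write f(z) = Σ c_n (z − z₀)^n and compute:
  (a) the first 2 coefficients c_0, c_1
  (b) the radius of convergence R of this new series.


Let w = z − z₀, so z = z₀ + w.
Then 5 − z = 5 − (z₀ + w) = (5 − z₀) − w = 7 − w.
f(z) = 1/(7 − w) = (1/(7)) · 1/(1 − w/(7)) = Σ_{n≥0} w^n / (7)^(n+1).
So c_n = 1/(7)^(n+1):
  c_0 = 1/(7)^1 = 1/7.
  c_1 = 1/(7)^2 = 1/49.
The series is valid for |w/d| < 1, i.e. |z − z₀| < |d|.
Radius of convergence: R = |5 − z₀| = |7| = 7 (distance from z₀ to the singularity z = 5).

c_0 = 1/7, c_1 = 1/49; R = 7.


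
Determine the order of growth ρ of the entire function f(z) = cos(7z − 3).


cos(w) is a linear combination of e^{iw} and e^{−iw} (or e^w, e^{−w} in the hyperbolic case), so |cos(w)| ≤ e^{|w|}. With w = 7z − 3, |w| ≤ 7|z| + 3 = 7r + 3 on |z| = r, giving M(r) ≤ e^{7r + 3}, so ρ ≤ 1. On a suitable ray (z = it for sin/cos; z = t for sinh/cosh, t real → ∞), |cos(7z − 3)| grows like e^{7|t|}/2, so ρ ≥ 1. Hence ρ = 1.
Therefore ρ = 1.

Order ρ = 1.


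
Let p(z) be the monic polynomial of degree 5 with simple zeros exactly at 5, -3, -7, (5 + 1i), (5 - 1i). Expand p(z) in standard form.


The polynomial is p(z) = ∏_{α ∈ S} (z − α), where S = {5, -3, -7, (5 + 1i), (5 - 1i)}.
Expanding the product yields: p(z) = z^5 -5·z^4 -53·z^3 + 315·z^2 + 296·z -2730.
Note conjugate pairs combine to real quadratics: (z − (5+1i))(z − (5−1i)) = z² − 10z + 26.
The resulting polynomial has degree 5 and real coefficients as required.

p(z) = z^5 -5·z^4 -53·z^3 + 315·z^2 + 296·z -2730.
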